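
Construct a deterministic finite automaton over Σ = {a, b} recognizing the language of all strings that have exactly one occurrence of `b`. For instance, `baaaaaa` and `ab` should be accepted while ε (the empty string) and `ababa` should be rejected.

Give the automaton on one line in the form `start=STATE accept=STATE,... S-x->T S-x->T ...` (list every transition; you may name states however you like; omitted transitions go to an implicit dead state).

start=q0 accept=q1 q0-a->q0 q0-b->q1 q1-a->q1 q1-b->q2 q2-a->q2 q2-b->q2

Count `b`s, saturating at 2: state q0 means no `b` yet, q1 means one `b` seen, q2 means more than one. Each `b` increments (capped at q2); other symbols loop. Accept from {q1}.
With 3 states:
        a   b  
>  q0   q0  q1 
 * q1   q1  q2 
   q2   q2  q2 
(> = start, * = accepting)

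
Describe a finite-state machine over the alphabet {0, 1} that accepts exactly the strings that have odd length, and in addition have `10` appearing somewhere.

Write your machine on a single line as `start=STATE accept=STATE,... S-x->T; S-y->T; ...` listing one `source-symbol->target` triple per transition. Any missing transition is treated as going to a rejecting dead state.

Handle the two conditions separately and then intersect. One (2 states) tracks the input length modulo 2; the other (3 states) tracks whether and how much of `10` has been seen. Each combined state is a pair, one component from each; accept when both components accept.
A 6-state machine:
       0  1 
>  A   B  C 
   B   A  D 
   C   E  D 
   D   F  C 
   E   F  F 
 * F   E  E 
(> = start, * = accepting)

start=A; accept=F; A-0->B; A-1->C; B-0->A; B-1->D; C-0->E; C-1->D; D-0->F; D-1->C; E-0->F; E-1->F; F-0->E; F-1->E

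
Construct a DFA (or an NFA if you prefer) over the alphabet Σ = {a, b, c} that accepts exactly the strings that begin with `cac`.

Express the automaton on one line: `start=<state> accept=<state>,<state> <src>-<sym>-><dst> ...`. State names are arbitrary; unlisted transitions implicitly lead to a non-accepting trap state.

Walk along `cac` while the input agrees: from q0 take `c` to q1, and so on. Any deviation drops to the rejecting sink q4. Once q3 is reached the prefix is confirmed and every continuation is accepted.
With 5 states:
        a   b   c  
>  q0   q4  q4  q1 
   q1   q2  q4  q4 
   q2   q4  q4  q3 
 * q3   q3  q3  q3 
   q4   q4  q4  q4 
(> = start, * = accepting)

start=q0 accept=q3 q0-a->q4 q0-b->q4 q0-c->q1 q1-a->q2 q1-b->q4 q1-c->q4 q2-a->q4 q2-b->q4 q2-c->q3 q3-a->q3 q3-b->q3 q3-c->q3 q4-a->q4 q4-b->q4 q4-c->q4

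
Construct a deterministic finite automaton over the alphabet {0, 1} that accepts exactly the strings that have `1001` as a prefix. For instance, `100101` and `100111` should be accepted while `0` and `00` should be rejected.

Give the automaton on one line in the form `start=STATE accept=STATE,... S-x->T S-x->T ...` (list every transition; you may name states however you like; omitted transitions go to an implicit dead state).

start=A accept=E A-0->F A-1->B B-0->C B-1->F C-0->D C-1->F D-0->F D-1->E E-0->E E-1->E F-0->F F-1->F

Check the first 4 symbols one by one: A through D record how many have matched `1001` so far; any wrong symbol goes to the dead state F. After all 4 match we enter the accepting sink E.
A 6-state machine:
       0  1 
>  A   F  B 
   B   C  F 
   C   D  F 
   D   F  E 
 * E   E  E 
   F   F  F 
(> = start, * = accepting)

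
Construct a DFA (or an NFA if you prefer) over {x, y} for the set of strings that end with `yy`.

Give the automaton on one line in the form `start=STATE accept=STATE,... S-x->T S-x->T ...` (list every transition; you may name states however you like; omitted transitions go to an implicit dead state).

start=q0 accept=q2 q0-x->q0 q0-y->q1 q1-x->q0 q1-y->q2 q2-x->q0 q2-y->q2

Remember how much of `yy` the current input suffix matches. State q0 means no match yet; q1 means the last symbol is `y`; q2 means the last 2 symbols are `yy`. Only q2 accepts. On a mismatch, fall back to the longest proper suffix that is still a prefix of `yy`.
3 states suffice.
        x   y  
>  q0   q0  q1 
   q1   q0  q2 
 * q2   q0  q2 
(> = start, * = accepting)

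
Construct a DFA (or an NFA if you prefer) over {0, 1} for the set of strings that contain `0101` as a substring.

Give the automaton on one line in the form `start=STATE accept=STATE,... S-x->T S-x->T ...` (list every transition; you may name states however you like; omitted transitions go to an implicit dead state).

Track how much of `0101` has been matched so far: state S0 is no progress, S4 is the absorbing accept state reached once `0101` has occurred. Intermediate states record partial matches; on a mismatch, fall back to the longest reusable overlap.
5 states suffice.
        0   1  
>  S0   S1  S0 
   S1   S1  S2 
   S2   S3  S0 
   S3   S1  S4 
 * S4   S4  S4 
(> = start, * = accepting)

start=S0 accept=S4 S0-0->S1 S0-1->S0 S1-0->S1 S1-1->S2 S2-0->S3 S2-1->S0 S3-0->S1 S3-1->S4 S4-0->S4 S4-1->S4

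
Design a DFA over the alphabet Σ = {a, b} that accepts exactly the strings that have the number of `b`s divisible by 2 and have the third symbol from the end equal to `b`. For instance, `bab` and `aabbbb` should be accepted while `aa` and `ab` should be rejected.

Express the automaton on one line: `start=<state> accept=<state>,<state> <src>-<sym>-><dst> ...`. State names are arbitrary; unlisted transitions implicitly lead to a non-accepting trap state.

Handle the two conditions separately and then intersect. One (2 states) tracks the count of `b`s modulo 2; the other (15 states) tracks the last 3 symbols read. Each combined state is a pair, one component from each; accept when both components accept.
23 states suffice.
          a    b  
>  s0     s1   s2 
   s1     s3   s4 
   s2     s5   s6 
   s3     s7   s8 
   s4     s9  s10 
   s5    s11  s12 
   s6    s13  s14 
   s7     s7   s8 
   s8     s9  s10 
   s9    s11  s12 
   s10   s13  s14 
   s11   s15  s16 
 * s12   s17  s18 
 * s13   s19  s20 
   s14   s21  s22 
   s15   s15  s16 
   s16   s17  s18 
   s17   s19  s20 
   s18   s21  s22 
 * s19    s7   s8 
   s20    s9  s10 
   s21   s11  s12 
 * s22   s13  s14 
(> = start, * = accepting)

start=s0 accept=s12,s13,s19,s22 s0-a->s1 s0-b->s2 s1-a->s3 s1-b->s4 s2-a->s5 s2-b->s6 s3-a->s7 s3-b->s8 s4-a->s9 s4-b->s10 s5-a->s11 s5-b->s12 s6-a->s13 s6-b->s14 s7-a->s7 s7-b->s8 s8-a->s9 s8-b->s10 s9-a->s11 s9-b->s12 s10-a->s13 s10-b->s14 s11-a->s15 s11-b->s16 s12-a->s17 s12-b->s18 s13-a->s19 s13-b->s20 s14-a->s21 s14-b->s22 s15-a->s15 s15-b->s16 s16-a->s17 s16-b->s18 s17-a->s19 s17-b->s20 s18-a->s21 s18-b->s22 s19-a->s7 s19-b->s8 s20-a->s9 s20-b->s10 s21-a->s11 s21-b->s12 s22-a->s13 s22-b->s14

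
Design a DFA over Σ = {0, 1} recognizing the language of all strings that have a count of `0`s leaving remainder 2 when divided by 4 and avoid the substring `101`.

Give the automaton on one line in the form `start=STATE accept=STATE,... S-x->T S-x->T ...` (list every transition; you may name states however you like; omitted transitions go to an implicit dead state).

Handle the two conditions separately and then intersect. The first has 4 states tracking the count of `0`s modulo 4; the second has 4 states tracking partial matches of the forbidden pattern `101`. A product state is a pair (one from each), accepting exactly when both do. Equivalent product states are then merged.
13 states suffice.
          0    1  
>  s0     s1   s2 
   s1     s3   s4 
   s2     s5   s2 
 * s3     s6   s7 
   s4     s8   s4 
   s5     s3   s9 
   s6     s0  s10 
 * s7    s11   s7 
 * s8     s6   s9 
   s9     s9   s9 
   s10   s12  s10 
   s11    s0   s9 
   s12    s1   s9 
(> = start, * = accepting)

start=s0 accept=s3,s7,s8 s0-0->s1 s0-1->s2 s1-0->s3 s1-1->s4 s2-0->s5 s2-1->s2 s3-0->s6 s3-1->s7 s4-0->s8 s4-1->s4 s5-0->s3 s5-1->s9 s6-0->s0 s6-1->s10 s7-0->s11 s7-1->s7 s8-0->s6 s8-1->s9 s9-0->s9 s9-1->s9 s10-0->s12 s10-1->s10 s11-0->s0 s11-1->s9 s12-0->s1 s12-1->s9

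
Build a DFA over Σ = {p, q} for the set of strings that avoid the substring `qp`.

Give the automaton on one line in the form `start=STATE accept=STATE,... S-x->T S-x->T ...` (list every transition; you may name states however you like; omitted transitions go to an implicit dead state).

This is the complement of 'contains `qp`'. Use the same substring-matching states — s0 through s2 holding how much of `qp` has just been matched — but flip the accepting set: everything except the trap s2 accepts.
        p   q  
>* s0   s0  s1 
 * s1   s2  s1 
   s2   s2  s2 
(> = start, * = accepting)

start=s0 accept=s0,s1 s0-p->s0 s0-q->s1 s1-p->s2 s1-q->s1 s2-p->s2 s2-q->s2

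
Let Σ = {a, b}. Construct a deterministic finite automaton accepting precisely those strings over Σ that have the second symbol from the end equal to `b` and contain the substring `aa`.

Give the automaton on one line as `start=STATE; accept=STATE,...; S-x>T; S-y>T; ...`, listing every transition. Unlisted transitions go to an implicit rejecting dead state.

start=s0; accept=s4,s5; s0-a>s1; s0-b>s0; s1-a>s2; s1-b>s0; s2-a>s2; s2-b>s3; s3-a>s4; s3-b>s5; s4-a>s2; s4-b>s3; s5-a>s4; s5-b>s5

Build one automaton per condition and run them in lockstep. One (7 states) tracks the last 2 symbols read; the other (3 states) tracks whether and how much of `aa` has been seen. Each combined state is a pair, one component from each; accept when both components accept. Minimizing collapses redundant product states.
6 states suffice.
        a   b  
>  s0   s1  s0 
   s1   s2  s0 
   s2   s2  s3 
   s3   s4  s5 
 * s4   s2  s3 
 * s5   s4  s5 
(> = start, * = accepting)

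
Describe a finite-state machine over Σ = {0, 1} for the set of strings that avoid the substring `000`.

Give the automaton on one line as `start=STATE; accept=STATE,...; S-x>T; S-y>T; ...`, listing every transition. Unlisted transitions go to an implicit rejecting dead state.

start=A; accept=A,B,C; A-0>B; A-1>A; B-0>C; B-1>A; C-0>D; C-1>A; D-0>D; D-1>D

Track partial matches of the forbidden pattern `000`. State D is a dead state reached once `000` has occurred; every other state accepts. A means no part of `000` is currently matched.
A 4-state machine:
       0  1 
>* A   B  A 
 * B   C  A 
 * C   D  A 
   D   D  D 
(> = start, * = accepting)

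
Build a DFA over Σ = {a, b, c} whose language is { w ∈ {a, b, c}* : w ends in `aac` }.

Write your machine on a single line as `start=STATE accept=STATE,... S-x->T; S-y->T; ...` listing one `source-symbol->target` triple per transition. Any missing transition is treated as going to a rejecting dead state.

Remember how much of `aac` the current input suffix matches. State q0 means no match yet; q1 means the last symbol is `a`; q2 means the last 2 symbols are `aa`; q3 means the last 3 symbols are `aac`. Only q3 accepts. On a mismatch, fall back to the longest proper suffix that is still a prefix of `aac`.
4 states suffice.
        a   b   c  
>  q0   q1  q0  q0 
   q1   q2  q0  q0 
   q2   q2  q0  q3 
 * q3   q1  q0  q0 
(> = start, * = accepting)

start=q0; accept=q3; q0-a->q1; q0-b->q0; q0-c->q0; q1-a->q2; q1-b->q0; q1-c->q0; q2-a->q2; q2-b->q0; q2-c->q3; q3-a->q1; q3-b->q0; q3-c->q0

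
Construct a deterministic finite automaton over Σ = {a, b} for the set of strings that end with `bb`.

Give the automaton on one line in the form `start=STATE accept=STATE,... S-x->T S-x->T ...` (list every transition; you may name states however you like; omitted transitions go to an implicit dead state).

Let each state record the length of the longest suffix of the input read so far that is also a prefix of `bb`. q1 means the last symbol is `b`; q2 means the last 2 symbols are `bb`. Accept only at q2, where the string currently ends in `bb`.
3 states suffice.
        a   b  
>  q0   q0  q1 
   q1   q0  q2 
 * q2   q0  q2 
(> = start, * = accepting)

start=q0 accept=q2 q0-a->q0 q0-b->q1 q1-a->q0 q1-b->q2 q2-a->q0 q2-b->q2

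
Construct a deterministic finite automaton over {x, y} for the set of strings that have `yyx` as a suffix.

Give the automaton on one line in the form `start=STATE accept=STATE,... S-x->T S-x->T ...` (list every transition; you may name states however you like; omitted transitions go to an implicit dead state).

start=q0 accept=q3 q0-x->q0 q0-y->q1 q1-x->q0 q1-y->q2 q2-x->q3 q2-y->q2 q3-x->q0 q3-y->q1

Let each state record the length of the longest suffix of the input read so far that is also a prefix of `yyx`. q1 means the last symbol is `y`; q2 means the last 2 symbols are `yy`; q3 means the last 3 symbols are `yyx`. Accept only at q3, where the string currently ends in `yyx`.
A 4-state machine:
        x   y  
>  q0   q0  q1 
   q1   q0  q2 
   q2   q3  q2 
 * q3   q0  q1 
(> = start, * = accepting)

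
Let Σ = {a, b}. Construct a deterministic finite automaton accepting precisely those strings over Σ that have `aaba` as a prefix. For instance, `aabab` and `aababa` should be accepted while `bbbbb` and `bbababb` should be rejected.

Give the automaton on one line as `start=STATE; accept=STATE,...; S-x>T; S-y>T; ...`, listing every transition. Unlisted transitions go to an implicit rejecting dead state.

Check the first 4 symbols one by one: S0 through S3 record how many have matched `aaba` so far; any wrong symbol goes to the dead state S5. After all 4 match we enter the accepting sink S4.
        a   b  
>  S0   S1  S5 
   S1   S2  S5 
   S2   S5  S3 
   S3   S4  S5 
 * S4   S4  S4 
   S5   S5  S5 
(> = start, * = accepting)

start=S0; accept=S4; S0-a>S1; S0-b>S5; S1-a>S2; S1-b>S5; S2-a>S5; S2-b>S3; S3-a>S4; S3-b>S5; S4-a>S4; S4-b>S4; S5-a>S5; S5-b>S5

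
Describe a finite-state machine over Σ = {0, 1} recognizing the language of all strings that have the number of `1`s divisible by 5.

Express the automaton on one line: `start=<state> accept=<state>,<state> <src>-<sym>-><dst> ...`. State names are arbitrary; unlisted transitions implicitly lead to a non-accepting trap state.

start=q0 accept=q0 q0-0->q0 q0-1->q1 q1-0->q1 q1-1->q2 q2-0->q2 q2-1->q3 q3-0->q3 q3-1->q4 q4-0->q4 q4-1->q0

Keep the running count of `1`s modulo 5: each `1` advances along the cycle q0 → q1 → q2 → q3 → q4 → q0 while other symbols loop. Accept at q0.
5 states suffice.
        0   1  
>* q0   q0  q1 
   q1   q1  q2 
   q2   q2  q3 
   q3   q3  q4 
   q4   q4  q0 
(> = start, * = accepting)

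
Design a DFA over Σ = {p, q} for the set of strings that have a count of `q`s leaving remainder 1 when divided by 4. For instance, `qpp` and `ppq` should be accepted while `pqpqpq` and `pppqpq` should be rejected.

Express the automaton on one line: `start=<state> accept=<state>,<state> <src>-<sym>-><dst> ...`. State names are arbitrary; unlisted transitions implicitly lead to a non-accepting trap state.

The only thing that matters is how many `q`s have appeared, reduced mod 4. Use one state per residue: s0 for 0, …, s3 for 3. Reading `q` moves to the next residue; anything else stays put. s1 is accepting.
        p   q  
>  s0   s0  s1 
 * s1   s1  s2 
   s2   s2  s3 
   s3   s3  s0 
(> = start, * = accepting)

start=s0 accept=s1 s0-p->s0 s0-q->s1 s1-p->s1 s1-q->s2 s2-p->s2 s2-q->s3 s3-p->s3 s3-q->s0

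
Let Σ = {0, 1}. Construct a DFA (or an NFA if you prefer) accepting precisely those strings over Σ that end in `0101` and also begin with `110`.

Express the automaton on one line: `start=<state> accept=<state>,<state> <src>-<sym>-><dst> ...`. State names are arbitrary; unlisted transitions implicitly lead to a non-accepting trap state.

Build one automaton per condition and run them in lockstep. One (5 states) tracks how much of the suffix `0101` has currently been matched; the other (5 states) tracks whether the input so far still matches the prefix `110`. Each combined state is a pair, one component from each; accept when both components accept. Minimizing collapses redundant product states.
A 9-state machine:
        0   1  
>  q0   q1  q2 
   q1   q1  q1 
   q2   q1  q3 
   q3   q4  q1 
   q4   q4  q5 
   q5   q6  q7 
   q6   q4  q8 
   q7   q4  q7 
 * q8   q6  q7 
(> = start, * = accepting)

start=q0 accept=q8 q0-0->q1 q0-1->q2 q1-0->q1 q1-1->q1 q2-0->q1 q2-1->q3 q3-0->q4 q3-1->q1 q4-0->q4 q4-1->q5 q5-0->q6 q5-1->q7 q6-0->q4 q6-1->q8 q7-0->q4 q7-1->q7 q8-0->q6 q8-1->q7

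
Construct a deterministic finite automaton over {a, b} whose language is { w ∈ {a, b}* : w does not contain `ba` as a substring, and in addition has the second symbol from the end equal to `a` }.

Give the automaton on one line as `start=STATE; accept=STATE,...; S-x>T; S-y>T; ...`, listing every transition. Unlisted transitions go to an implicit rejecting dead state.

Handle the two conditions separately and then intersect. The first has 3 states tracking partial matches of the forbidden pattern `ba`; the second has 7 states tracking the last 2 symbols read. A product state is a pair (one from each), accepting exactly when both do. Minimizing collapses redundant product states.
5 states suffice.
        a   b  
>  q0   q1  q2 
   q1   q3  q4 
   q2   q2  q2 
 * q3   q3  q4 
 * q4   q2  q2 
(> = start, * = accepting)

start=q0; accept=q3,q4; q0-a>q1; q0-b>q2; q1-a>q3; q1-b>q4; q2-a>q2; q2-b>q2; q3-a>q3; q3-b>q4; q4-a>q2; q4-b>q2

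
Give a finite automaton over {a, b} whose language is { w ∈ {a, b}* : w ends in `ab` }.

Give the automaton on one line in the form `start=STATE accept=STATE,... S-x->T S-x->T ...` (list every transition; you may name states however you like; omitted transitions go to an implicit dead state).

Remember how much of `ab` the current input suffix matches. State S0 means no match yet; S1 means the last symbol is `a`; S2 means the last 2 symbols are `ab`. Only S2 accepts. On a mismatch, fall back to the longest proper suffix that is still a prefix of `ab`.
A 3-state machine:
        a   b  
>  S0   S1  S0 
   S1   S1  S2 
 * S2   S1  S0 
(> = start, * = accepting)

start=S0 accept=S2 S0-a->S1 S0-b->S0 S1-a->S1 S1-b->S2 S2-a->S1 S2-b->S0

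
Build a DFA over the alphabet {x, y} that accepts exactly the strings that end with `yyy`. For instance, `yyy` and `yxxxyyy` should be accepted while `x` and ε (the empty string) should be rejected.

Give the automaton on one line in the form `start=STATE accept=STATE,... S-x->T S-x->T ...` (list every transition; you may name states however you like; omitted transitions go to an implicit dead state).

Remember how much of `yyy` the current input suffix matches. State S0 means no match yet; S1 means the last symbol is `y`; S2 means the last 2 symbols are `yy`; S3 means the last 3 symbols are `yyy`. Only S3 accepts. On a mismatch, fall back to the longest proper suffix that is still a prefix of `yyy`.
        x   y  
>  S0   S0  S1 
   S1   S0  S2 
   S2   S0  S3 
 * S3   S0  S3 
(> = start, * = accepting)

start=S0 accept=S3 S0-x->S0 S0-y->S1 S1-x->S0 S1-y->S2 S2-x->S0 S2-y->S3 S3-x->S0 S3-y->S3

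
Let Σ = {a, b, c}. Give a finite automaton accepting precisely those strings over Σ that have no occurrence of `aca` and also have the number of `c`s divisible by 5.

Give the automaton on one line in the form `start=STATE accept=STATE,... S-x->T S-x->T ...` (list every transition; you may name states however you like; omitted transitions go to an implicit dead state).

Build one automaton per condition and run them in lockstep. One (4 states) tracks partial matches of the forbidden pattern `aca`; the other (5 states) tracks the count of `c`s modulo 5. Each combined state is a pair, one component from each; accept when both components accept.
With 20 states:
          a    b    c  
>* s0     s1   s0   s2 
 * s1     s1   s0   s3 
   s2     s4   s2   s5 
   s3     s6   s2   s5 
   s4     s4   s2   s7 
   s5     s8   s5   s9 
   s6     s6   s6  s10 
   s7    s10   s5   s9 
   s8     s8   s5  s11 
   s9    s12   s9  s13 
   s10   s10  s10  s14 
   s11   s14   s9  s13 
   s12   s12   s9  s15 
   s13   s16  s13   s0 
   s14   s14  s14  s17 
   s15   s17  s13   s0 
   s16   s16  s13  s18 
   s17   s17  s17  s19 
 * s18   s19   s0   s2 
   s19   s19  s19   s6 
(> = start, * = accepting)

start=s0 accept=s0,s1,s18 s0-a->s1 s0-b->s0 s0-c->s2 s1-a->s1 s1-b->s0 s1-c->s3 s2-a->s4 s2-b->s2 s2-c->s5 s3-a->s6 s3-b->s2 s3-c->s5 s4-a->s4 s4-b->s2 s4-c->s7 s5-a->s8 s5-b->s5 s5-c->s9 s6-a->s6 s6-b->s6 s6-c->s10 s7-a->s10 s7-b->s5 s7-c->s9 s8-a->s8 s8-b->s5 s8-c->s11 s9-a->s12 s9-b->s9 s9-c->s13 s10-a->s10 s10-b->s10 s10-c->s14 s11-a->s14 s11-b->s9 s11-c->s13 s12-a->s12 s12-b->s9 s12-c->s15 s13-a->s16 s13-b->s13 s13-c->s0 s14-a->s14 s14-b->s14 s14-c->s17 s15-a->s17 s15-b->s13 s15-c->s0 s16-a->s16 s16-b->s13 s16-c->s18 s17-a->s17 s17-b->s17 s17-c->s19 s18-a->s19 s18-b->s0 s18-c->s2 s19-a->s19 s19-b->s19 s19-c->s6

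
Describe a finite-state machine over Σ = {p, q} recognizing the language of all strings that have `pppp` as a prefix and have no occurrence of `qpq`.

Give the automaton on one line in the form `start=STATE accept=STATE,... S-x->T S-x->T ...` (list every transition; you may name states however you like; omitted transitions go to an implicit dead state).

start=S0 accept=S5,S6,S7 S0-p->S1 S0-q->S2 S1-p->S3 S1-q->S2 S2-p->S2 S2-q->S2 S3-p->S4 S3-q->S2 S4-p->S5 S4-q->S2 S5-p->S5 S5-q->S6 S6-p->S7 S6-q->S6 S7-p->S5 S7-q->S2

Handle the two conditions separately and then intersect. The first has 6 states tracking whether the input so far still matches the prefix `pppp`; the second has 4 states tracking partial matches of the forbidden pattern `qpq`. A product state is a pair (one from each), accepting exactly when both do. Minimizing collapses redundant product states.
With 8 states:
        p   q  
>  S0   S1  S2 
   S1   S3  S2 
   S2   S2  S2 
   S3   S4  S2 
   S4   S5  S2 
 * S5   S5  S6 
 * S6   S7  S6 
 * S7   S5  S2 
(> = start, * = accepting)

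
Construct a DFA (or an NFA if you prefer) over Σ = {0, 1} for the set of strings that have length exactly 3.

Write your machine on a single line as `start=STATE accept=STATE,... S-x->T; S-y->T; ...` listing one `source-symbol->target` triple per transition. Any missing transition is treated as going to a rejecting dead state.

start=S0; accept=S3; S0-0->S1; S0-1->S1; S1-0->S2; S1-1->S2; S2-0->S3; S2-1->S3; S3-0->S4; S3-1->S4; S4-0->S4; S4-1->S4

Count input length up to 4: every symbol moves from S0 toward S4, which means 'more than 3' and absorbs. Accept from {S3}.
5 states suffice.
        0   1  
>  S0   S1  S1 
   S1   S2  S2 
   S2   S3  S3 
 * S3   S4  S4 
   S4   S4  S4 
(> = start, * = accepting)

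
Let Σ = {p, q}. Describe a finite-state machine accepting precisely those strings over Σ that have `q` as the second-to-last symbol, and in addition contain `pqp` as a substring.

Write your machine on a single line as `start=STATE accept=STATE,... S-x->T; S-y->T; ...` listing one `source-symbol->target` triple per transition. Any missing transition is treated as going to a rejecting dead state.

Run two small machines in parallel and take their product. The first has 7 states tracking the last 2 symbols read; the second has 4 states tracking whether and how much of `pqp` has been seen. A product state is a pair (one from each), accepting exactly when both do. After merging equivalent states the machine shrinks.
A 7-state machine:
        p   q  
>  S0   S1  S0 
   S1   S1  S2 
   S2   S3  S0 
 * S3   S4  S5 
   S4   S4  S5 
   S5   S3  S6 
 * S6   S3  S6 
(> = start, * = accepting)

start=S0; accept=S3,S6; S0-p->S1; S0-q->S0; S1-p->S1; S1-q->S2; S2-p->S3; S2-q->S0; S3-p->S4; S3-q->S5; S4-p->S4; S4-q->S5; S5-p->S3; S5-q->S6; S6-p->S3; S6-q->S6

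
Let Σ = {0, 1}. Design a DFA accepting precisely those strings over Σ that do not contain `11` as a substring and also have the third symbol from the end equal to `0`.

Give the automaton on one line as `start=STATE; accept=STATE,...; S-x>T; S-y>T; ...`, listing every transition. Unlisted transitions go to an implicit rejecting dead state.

Run two small machines in parallel and take their product. One (3 states) tracks partial matches of the forbidden pattern `11`; the other (15 states) tracks the last 3 symbols read. Each combined state is a pair, one component from each; accept when both components accept.
20 states suffice.
          0    1  
>  q0     q1   q2 
   q1     q3   q4 
   q2     q5   q6 
   q3     q7   q8 
   q4     q9  q10 
   q5    q11  q12 
   q6    q13  q14 
 * q7     q7   q8 
 * q8     q9  q10 
 * q9    q11  q12 
   q10   q13  q14 
   q11    q7   q8 
   q12    q9  q10 
   q13   q15  q16 
   q14   q13  q14 
   q15   q17  q18 
   q16   q19  q10 
   q17   q17  q18 
   q18   q19  q10 
   q19   q15  q16 
(> = start, * = accepting)

start=q0; accept=q7,q8,q9; q0-0>q1; q0-1>q2; q1-0>q3; q1-1>q4; q2-0>q5; q2-1>q6; q3-0>q7; q3-1>q8; q4-0>q9; q4-1>q10; q5-0>q11; q5-1>q12; q6-0>q13; q6-1>q14; q7-0>q7; q7-1>q8; q8-0>q9; q8-1>q10; q9-0>q11; q9-1>q12; q10-0>q13; q10-1>q14; q11-0>q7; q11-1>q8; q12-0>q9; q12-1>q10; q13-0>q15; q13-1>q16; q14-0>q13; q14-1>q14; q15-0>q17; q15-1>q18; q16-0>q19; q16-1>q10; q17-0>q17; q17-1>q18; q18-0>q19; q18-1>q10; q19-0>q15; q19-1>q16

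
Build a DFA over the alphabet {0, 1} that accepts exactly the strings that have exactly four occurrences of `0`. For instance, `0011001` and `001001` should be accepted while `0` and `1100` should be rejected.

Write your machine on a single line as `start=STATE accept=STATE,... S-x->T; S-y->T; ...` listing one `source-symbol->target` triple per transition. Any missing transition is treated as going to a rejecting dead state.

start=q0; accept=q4; q0-0->q1; q0-1->q0; q1-0->q2; q1-1->q1; q2-0->q3; q2-1->q2; q3-0->q4; q3-1->q3; q4-0->q5; q4-1->q4; q5-0->q5; q5-1->q5

Only the number of `0`s matters, and only up to 5. Make a chain q0 → q1 → q2 → q3 → q4 → q5 advanced by each `0` (with q5 absorbing); every other symbol self-loops. The accepting set is {q4}.
6 states suffice.
        0   1  
>  q0   q1  q0 
   q1   q2  q1 
   q2   q3  q2 
   q3   q4  q3 
 * q4   q5  q4 
   q5   q5  q5 
(> = start, * = accepting)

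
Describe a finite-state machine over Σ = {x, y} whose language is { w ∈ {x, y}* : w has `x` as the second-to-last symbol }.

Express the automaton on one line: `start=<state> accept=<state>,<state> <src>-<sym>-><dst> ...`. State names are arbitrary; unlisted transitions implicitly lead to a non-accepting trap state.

start=q0 accept=q3,q4 q0-x->q1 q0-y->q2 q1-x->q3 q1-y->q4 q2-x->q5 q2-y->q6 q3-x->q3 q3-y->q4 q4-x->q5 q4-y->q6 q5-x->q3 q5-y->q4 q6-x->q5 q6-y->q6

Because acceptance depends on a position counted from the end, the machine has to buffer the most recent 2 symbols. Make each state the string of the last up-to-2 symbols read; on input `x` shift the window left and append `x`. Accept when the buffered window has length 2 and begins with `x`.
7 states suffice.
        x   y  
>  q0   q1  q2 
   q1   q3  q4 
   q2   q5  q6 
 * q3   q3  q4 
 * q4   q5  q6 
   q5   q3  q4 
   q6   q5  q6 
(> = start, * = accepting)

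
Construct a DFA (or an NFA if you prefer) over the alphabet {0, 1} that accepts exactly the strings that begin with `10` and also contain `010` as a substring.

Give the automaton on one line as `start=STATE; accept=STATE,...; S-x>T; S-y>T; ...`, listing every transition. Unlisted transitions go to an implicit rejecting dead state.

Handle the two conditions separately and then intersect. The first has 4 states tracking whether the input so far still matches the prefix `10`; the second has 4 states tracking whether and how much of `010` has been seen. A product state is a pair (one from each), accepting exactly when both do. Equivalent product states are then merged.
A 7-state machine:
        0   1  
>  q0   q1  q2 
   q1   q1  q1 
   q2   q3  q1 
   q3   q3  q4 
   q4   q5  q6 
 * q5   q5  q5 
   q6   q3  q6 
(> = start, * = accepting)

start=q0; accept=q5; q0-0>q1; q0-1>q2; q1-0>q1; q1-1>q1; q2-0>q3; q2-1>q1; q3-0>q3; q3-1>q4; q4-0>q5; q4-1>q6; q5-0>q5; q5-1>q5; q6-0>q3; q6-1>q6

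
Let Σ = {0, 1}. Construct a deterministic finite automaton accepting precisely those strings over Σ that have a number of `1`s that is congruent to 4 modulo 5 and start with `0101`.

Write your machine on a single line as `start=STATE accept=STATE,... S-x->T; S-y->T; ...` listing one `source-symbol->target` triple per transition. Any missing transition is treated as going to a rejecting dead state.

start=S0; accept=S7; S0-0->S1; S0-1->S2; S1-0->S2; S1-1->S3; S2-0->S2; S2-1->S2; S3-0->S4; S3-1->S2; S4-0->S2; S4-1->S5; S5-0->S5; S5-1->S6; S6-0->S6; S6-1->S7; S7-0->S7; S7-1->S8; S8-0->S8; S8-1->S9; S9-0->S9; S9-1->S5

Handle the two conditions separately and then intersect. One (5 states) tracks the count of `1`s modulo 5; the other (6 states) tracks whether the input so far still matches the prefix `0101`. Each combined state is a pair, one component from each; accept when both components accept. Equivalent product states are then merged.
        0   1  
>  S0   S1  S2 
   S1   S2  S3 
   S2   S2  S2 
   S3   S4  S2 
   S4   S2  S5 
   S5   S5  S6 
   S6   S6  S7 
 * S7   S7  S8 
   S8   S8  S9 
   S9   S9  S5 
(> = start, * = accepting)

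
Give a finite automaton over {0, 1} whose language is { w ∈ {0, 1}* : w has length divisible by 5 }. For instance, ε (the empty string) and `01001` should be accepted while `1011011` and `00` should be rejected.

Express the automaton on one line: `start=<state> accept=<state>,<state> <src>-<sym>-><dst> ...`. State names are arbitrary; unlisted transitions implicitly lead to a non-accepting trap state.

Only the length mod 5 matters, so use a 5-cycle: from any state, every input symbol moves to the next state, wrapping q4 back to q0. Mark q0 accepting.
With 5 states:
        0   1  
>* q0   q1  q1 
   q1   q2  q2 
   q2   q3  q3 
   q3   q4  q4 
   q4   q0  q0 
(> = start, * = accepting)

start=q0 accept=q0 q0-0->q1 q0-1->q1 q1-0->q2 q1-1->q2 q2-0->q3 q2-1->q3 q3-0->q4 q3-1->q4 q4-0->q0 q4-1->q0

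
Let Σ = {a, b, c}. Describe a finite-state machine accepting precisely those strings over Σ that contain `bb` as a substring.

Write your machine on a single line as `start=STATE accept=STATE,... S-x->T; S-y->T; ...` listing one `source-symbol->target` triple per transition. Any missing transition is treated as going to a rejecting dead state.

States q0..q1 record the length of the longest prefix of `bb` that matches the current input suffix. Reaching q2 means `bb` has been seen, and we stay there forever. Accept from q2.
3 states suffice.
        a   b   c  
>  q0   q0  q1  q0 
   q1   q0  q2  q0 
 * q2   q2  q2  q2 
(> = start, * = accepting)

start=q0; accept=q2; q0-a->q0; q0-b->q1; q0-c->q0; q1-a->q0; q1-b->q2; q1-c->q0; q2-a->q2; q2-b->q2; q2-c->q2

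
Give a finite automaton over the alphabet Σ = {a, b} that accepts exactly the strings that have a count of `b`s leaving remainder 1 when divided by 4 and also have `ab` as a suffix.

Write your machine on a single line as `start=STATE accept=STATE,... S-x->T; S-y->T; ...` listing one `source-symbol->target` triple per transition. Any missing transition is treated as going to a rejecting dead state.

Build one automaton per condition and run them in lockstep. One (4 states) tracks the count of `b`s modulo 4; the other (3 states) tracks how much of the suffix `ab` has currently been matched. Each combined state is a pair, one component from each; accept when both components accept. After merging equivalent states the machine shrinks.
With 6 states:
        a   b  
>  q0   q1  q2 
   q1   q1  q3 
   q2   q2  q4 
 * q3   q2  q4 
   q4   q4  q5 
   q5   q5  q0 
(> = start, * = accepting)

start=q0; accept=q3; q0-a->q1; q0-b->q2; q1-a->q1; q1-b->q3; q2-a->q2; q2-b->q4; q3-a->q2; q3-b->q4; q4-a->q4; q4-b->q5; q5-a->q5; q5-b->q0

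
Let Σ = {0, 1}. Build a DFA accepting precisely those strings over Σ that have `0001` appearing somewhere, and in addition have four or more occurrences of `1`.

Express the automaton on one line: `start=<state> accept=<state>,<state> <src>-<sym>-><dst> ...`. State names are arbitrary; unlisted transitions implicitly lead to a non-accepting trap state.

start=q0 accept=q16 q0-0->q1 q0-1->q2 q1-0->q3 q1-1->q2 q2-0->q4 q2-1->q5 q3-0->q6 q3-1->q2 q4-0->q7 q4-1->q5 q5-0->q8 q5-1->q9 q6-0->q6 q6-1->q10 q7-0->q10 q7-1->q5 q8-0->q11 q8-1->q9 q9-0->q12 q9-1->q9 q10-0->q10 q10-1->q13 q11-0->q13 q11-1->q9 q12-0->q14 q12-1->q9 q13-0->q13 q13-1->q15 q14-0->q15 q14-1->q9 q15-0->q15 q15-1->q16 q16-0->q16 q16-1->q16

Run two small machines in parallel and take their product. One (5 states) tracks whether and how much of `0001` has been seen; the other (6 states) tracks the count of `1`s, saturating at 5. Each combined state is a pair, one component from each; accept when both components accept. Minimizing collapses redundant product states.
With 17 states:
          0    1  
>  q0     q1   q2 
   q1     q3   q2 
   q2     q4   q5 
   q3     q6   q2 
   q4     q7   q5 
   q5     q8   q9 
   q6     q6  q10 
   q7    q10   q5 
   q8    q11   q9 
   q9    q12   q9 
   q10   q10  q13 
   q11   q13   q9 
   q12   q14   q9 
   q13   q13  q15 
   q14   q15   q9 
   q15   q15  q16 
 * q16   q16  q16 
(> = start, * = accepting)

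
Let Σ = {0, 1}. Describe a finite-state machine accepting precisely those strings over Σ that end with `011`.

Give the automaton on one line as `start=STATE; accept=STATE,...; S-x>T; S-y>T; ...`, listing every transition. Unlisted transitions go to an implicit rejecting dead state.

Let each state record the length of the longest suffix of the input read so far that is also a prefix of `011`. q1 means the last symbol is `0`; q2 means the last 2 symbols are `01`; q3 means the last 3 symbols are `011`. Accept only at q3, where the string currently ends in `011`.
With 4 states:
        0   1  
>  q0   q1  q0 
   q1   q1  q2 
   q2   q1  q3 
 * q3   q1  q0 
(> = start, * = accepting)

start=q0; accept=q3; q0-0>q1; q0-1>q0; q1-0>q1; q1-1>q2; q2-0>q1; q2-1>q3; q3-0>q1; q3-1>q0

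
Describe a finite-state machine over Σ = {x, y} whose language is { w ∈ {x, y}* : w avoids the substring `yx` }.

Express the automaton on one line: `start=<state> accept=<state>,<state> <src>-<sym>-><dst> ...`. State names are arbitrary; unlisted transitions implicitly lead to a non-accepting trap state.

start=S0 accept=S0,S1 S0-x->S0 S0-y->S1 S1-x->S2 S1-y->S1 S2-x->S2 S2-y->S2

This is the complement of 'contains `yx`'. Use the same substring-matching states — S0 through S2 holding how much of `yx` has just been matched — but flip the accepting set: everything except the trap S2 accepts.
3 states suffice.
        x   y  
>* S0   S0  S1 
 * S1   S2  S1 
   S2   S2  S2 
(> = start, * = accepting)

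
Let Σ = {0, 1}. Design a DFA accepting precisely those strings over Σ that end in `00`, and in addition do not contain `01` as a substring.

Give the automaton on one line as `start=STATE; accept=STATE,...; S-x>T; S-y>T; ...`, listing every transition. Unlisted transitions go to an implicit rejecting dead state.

start=S0; accept=S2; S0-0>S1; S0-1>S0; S1-0>S2; S1-1>S3; S2-0>S2; S2-1>S3; S3-0>S4; S3-1>S3; S4-0>S5; S4-1>S3; S5-0>S5; S5-1>S3

Run two small machines in parallel and take their product. One (3 states) tracks how much of the suffix `00` has currently been matched; the other (3 states) tracks partial matches of the forbidden pattern `01`. Each combined state is a pair, one component from each; accept when both components accept.
A 6-state machine:
        0   1  
>  S0   S1  S0 
   S1   S2  S3 
 * S2   S2  S3 
   S3   S4  S3 
   S4   S5  S3 
   S5   S5  S3 
(> = start, * = accepting)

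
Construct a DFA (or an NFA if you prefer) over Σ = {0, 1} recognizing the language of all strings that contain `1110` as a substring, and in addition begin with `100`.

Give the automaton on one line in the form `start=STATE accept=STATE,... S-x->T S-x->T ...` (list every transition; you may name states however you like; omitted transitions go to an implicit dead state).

Handle the two conditions separately and then intersect. One (5 states) tracks whether and how much of `1110` has been seen; the other (5 states) tracks whether the input so far still matches the prefix `100`. Each combined state is a pair, one component from each; accept when both components accept.
13 states suffice.
          0    1  
>  s0     s1   s2 
   s1     s1   s3 
   s2     s4   s5 
   s3     s1   s5 
   s4     s6   s3 
   s5     s1   s7 
   s6     s6   s8 
   s7     s9   s7 
   s8     s6  s10 
   s9     s9   s9 
   s10    s6  s11 
   s11   s12  s11 
 * s12   s12  s12 
(> = start, * = accepting)

start=s0 accept=s12 s0-0->s1 s0-1->s2 s1-0->s1 s1-1->s3 s2-0->s4 s2-1->s5 s3-0->s1 s3-1->s5 s4-0->s6 s4-1->s3 s5-0->s1 s5-1->s7 s6-0->s6 s6-1->s8 s7-0->s9 s7-1->s7 s8-0->s6 s8-1->s10 s9-0->s9 s9-1->s9 s10-0->s6 s10-1->s11 s11-0->s12 s11-1->s11 s12-0->s12 s12-1->s12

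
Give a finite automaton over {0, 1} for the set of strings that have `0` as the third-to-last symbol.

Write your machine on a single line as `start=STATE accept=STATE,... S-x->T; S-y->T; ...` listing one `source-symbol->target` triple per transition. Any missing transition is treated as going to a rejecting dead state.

Because acceptance depends on a position counted from the end, the machine has to buffer the most recent 3 symbols. Make each state the string of the last up-to-3 symbols read; on input `x` shift the window left and append `x`. Accept when the buffered window has length 3 and begins with `0`.
A 15-state machine:
          0    1  
>  s0     s1   s2 
   s1     s3   s4 
   s2     s5   s6 
   s3     s7   s8 
   s4     s9  s10 
   s5    s11  s12 
   s6    s13  s14 
 * s7     s7   s8 
 * s8     s9  s10 
 * s9    s11  s12 
 * s10   s13  s14 
   s11    s7   s8 
   s12    s9  s10 
   s13   s11  s12 
   s14   s13  s14 
(> = start, * = accepting)

start=s0; accept=s7,s8,s9,s10; s0-0->s1; s0-1->s2; s1-0->s3; s1-1->s4; s2-0->s5; s2-1->s6; s3-0->s7; s3-1->s8; s4-0->s9; s4-1->s10; s5-0->s11; s5-1->s12; s6-0->s13; s6-1->s14; s7-0->s7; s7-1->s8; s8-0->s9; s8-1->s10; s9-0->s11; s9-1->s12; s10-0->s13; s10-1->s14; s11-0->s7; s11-1->s8; s12-0->s9; s12-1->s10; s13-0->s11; s13-1->s12; s14-0->s13; s14-1->s14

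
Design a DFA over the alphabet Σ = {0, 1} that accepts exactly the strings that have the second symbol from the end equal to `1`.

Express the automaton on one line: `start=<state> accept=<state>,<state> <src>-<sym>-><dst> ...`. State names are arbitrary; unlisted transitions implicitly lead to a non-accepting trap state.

Because acceptance depends on a position counted from the end, the machine has to buffer the most recent 2 symbols. Make each state the string of the last up-to-2 symbols read; on input `x` shift the window left and append `x`. Accept when the buffered window has length 2 and begins with `1`.
7 states suffice.
        0   1  
>  S0   S1  S2 
   S1   S3  S4 
   S2   S5  S6 
   S3   S3  S4 
   S4   S5  S6 
 * S5   S3  S4 
 * S6   S5  S6 
(> = start, * = accepting)

start=S0 accept=S5,S6 S0-0->S1 S0-1->S2 S1-0->S3 S1-1->S4 S2-0->S5 S2-1->S6 S3-0->S3 S3-1->S4 S4-0->S5 S4-1->S6 S5-0->S3 S5-1->S4 S6-0->S5 S6-1->S6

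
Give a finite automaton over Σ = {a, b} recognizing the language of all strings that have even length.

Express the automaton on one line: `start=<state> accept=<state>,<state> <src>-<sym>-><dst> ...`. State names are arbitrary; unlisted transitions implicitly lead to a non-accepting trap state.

Only the length mod 2 matters, so use a 2-cycle: from any state, every input symbol moves to the next state, wrapping s1 back to s0. Mark s0 accepting.
A 2-state machine:
        a   b  
>* s0   s1  s1 
   s1   s0  s0 
(> = start, * = accepting)

start=s0 accept=s0 s0-a->s1 s0-b->s1 s1-a->s0 s1-b->s0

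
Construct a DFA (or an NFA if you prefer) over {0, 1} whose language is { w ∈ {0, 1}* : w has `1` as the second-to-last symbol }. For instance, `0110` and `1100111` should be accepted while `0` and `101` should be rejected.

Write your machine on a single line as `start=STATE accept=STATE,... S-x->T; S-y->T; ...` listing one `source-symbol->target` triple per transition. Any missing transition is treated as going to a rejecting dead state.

start=q0; accept=q5,q6; q0-0->q1; q0-1->q2; q1-0->q3; q1-1->q4; q2-0->q5; q2-1->q6; q3-0->q3; q3-1->q4; q4-0->q5; q4-1->q6; q5-0->q3; q5-1->q4; q6-0->q5; q6-1->q6

A DFA must remember the last 2 symbols (since which symbol is second-to-last isn't known until the input ends). Use one state per possible window of the last ≤2 symbols; accept from those whose window starts with `1`.
A 7-state machine:
        0   1  
>  q0   q1  q2 
   q1   q3  q4 
   q2   q5  q6 
   q3   q3  q4 
   q4   q5  q6 
 * q5   q3  q4 
 * q6   q5  q6 
(> = start, * = accepting)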